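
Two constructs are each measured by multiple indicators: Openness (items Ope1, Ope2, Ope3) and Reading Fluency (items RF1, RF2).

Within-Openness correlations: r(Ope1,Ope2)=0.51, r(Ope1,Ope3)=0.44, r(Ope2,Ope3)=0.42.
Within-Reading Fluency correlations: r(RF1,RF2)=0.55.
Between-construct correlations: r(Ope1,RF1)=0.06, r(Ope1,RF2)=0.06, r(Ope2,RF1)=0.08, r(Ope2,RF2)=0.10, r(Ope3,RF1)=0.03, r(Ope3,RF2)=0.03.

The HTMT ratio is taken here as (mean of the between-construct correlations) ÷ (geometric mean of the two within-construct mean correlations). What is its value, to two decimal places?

Mean between = 0.36/6 = 0.0600.
Mean within-Ope = 1.37/3 = 0.4567; mean within-RF = 0.55/1 = 0.5500.
Geometric mean = √(0.4567 × 0.5500) = 0.5012.
HTMT = 0.0600 / 0.5012 = 0.12.

0.12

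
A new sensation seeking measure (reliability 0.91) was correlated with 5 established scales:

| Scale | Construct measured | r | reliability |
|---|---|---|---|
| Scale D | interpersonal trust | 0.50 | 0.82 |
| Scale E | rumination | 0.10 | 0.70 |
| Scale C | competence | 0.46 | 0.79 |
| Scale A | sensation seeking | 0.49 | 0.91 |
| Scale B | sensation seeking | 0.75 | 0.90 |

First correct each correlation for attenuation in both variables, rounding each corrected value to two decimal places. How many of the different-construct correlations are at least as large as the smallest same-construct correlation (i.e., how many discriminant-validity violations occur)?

Disattenuated r (r / √(r_scale · r_new)):
  Scale D (disc): 0.50 / √(0.82·0.91) = 0.58
  Scale E (disc): 0.10 / √(0.70·0.91) = 0.13
  Scale C (disc): 0.46 / √(0.79·0.91) = 0.54
  Scale A (conv): 0.49 / √(0.91·0.91) = 0.54
  Scale B (conv): 0.75 / √(0.90·0.91) = 0.83
Smallest convergent = 0.54. Discriminant values: 0.58, 0.13, 0.54; count ≥ 0.54 → 2.

2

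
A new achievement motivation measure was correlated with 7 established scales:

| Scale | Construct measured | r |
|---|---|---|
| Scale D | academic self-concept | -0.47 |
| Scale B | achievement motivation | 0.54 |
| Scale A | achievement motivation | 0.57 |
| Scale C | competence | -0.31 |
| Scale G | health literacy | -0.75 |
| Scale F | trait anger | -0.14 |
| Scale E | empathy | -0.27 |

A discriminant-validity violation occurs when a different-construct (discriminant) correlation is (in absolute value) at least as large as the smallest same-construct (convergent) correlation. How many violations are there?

Convergent (same construct = achievement motivation): Scale B, Scale A.
Smallest convergent = 0.54. Discriminant |r|: 0.47, 0.31, 0.75, 0.14, 0.27; count ≥ 0.54 → 1.

1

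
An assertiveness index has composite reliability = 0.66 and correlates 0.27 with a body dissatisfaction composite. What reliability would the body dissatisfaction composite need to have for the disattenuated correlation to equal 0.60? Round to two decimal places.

0.31

r_true = r_obs / √(r_xx · r_yy) ⇒ 0.60 = 0.27 / √(0.66 · r_yy).
√(0.66 · r_yy) = 0.27 / 0.60 = 0.4500; 0.66 · r_yy = 0.2025; r_yy = 0.2025 / 0.66 ≈ 0.31.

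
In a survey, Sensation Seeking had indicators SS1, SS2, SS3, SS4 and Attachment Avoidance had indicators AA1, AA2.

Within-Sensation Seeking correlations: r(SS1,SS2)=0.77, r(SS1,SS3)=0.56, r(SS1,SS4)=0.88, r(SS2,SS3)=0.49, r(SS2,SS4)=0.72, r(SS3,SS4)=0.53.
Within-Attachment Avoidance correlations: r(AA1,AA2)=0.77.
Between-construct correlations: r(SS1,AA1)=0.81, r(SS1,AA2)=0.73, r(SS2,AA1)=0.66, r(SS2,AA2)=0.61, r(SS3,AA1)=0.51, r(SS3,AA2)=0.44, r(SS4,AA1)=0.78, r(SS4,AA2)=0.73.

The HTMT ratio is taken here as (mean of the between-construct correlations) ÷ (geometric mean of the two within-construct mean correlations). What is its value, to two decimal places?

0.93

Mean heterotrait r = 5.27/8 = 0.6588.
Mean within-SS = 3.95/6 = 0.6583; mean within-AA = 0.77/1 = 0.7700.
Geometric mean = √(0.6583 × 0.7700) = 0.7120.
HTMT = 0.6588 / 0.7120 = 0.93.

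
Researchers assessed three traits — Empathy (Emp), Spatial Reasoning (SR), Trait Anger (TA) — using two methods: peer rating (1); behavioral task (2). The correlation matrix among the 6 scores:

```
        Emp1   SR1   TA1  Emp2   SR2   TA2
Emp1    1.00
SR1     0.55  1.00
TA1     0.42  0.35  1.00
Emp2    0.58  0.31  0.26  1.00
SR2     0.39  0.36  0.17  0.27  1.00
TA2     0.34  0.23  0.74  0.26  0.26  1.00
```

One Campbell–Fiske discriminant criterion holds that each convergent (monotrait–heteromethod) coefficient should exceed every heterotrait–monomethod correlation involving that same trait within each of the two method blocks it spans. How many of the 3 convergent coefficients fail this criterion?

1

Checking each validity diagonal entry against its comparison values:
Emp (methods 1·2): 0.58 vs {0.55, 0.27, 0.42, 0.26} → pass.
SR (methods 1·2): 0.36 vs {0.55, 0.27, 0.35, 0.26} → fail.
TA (methods 1·2): 0.74 vs {0.42, 0.26, 0.35, 0.26} → pass.
1 of 3 fail.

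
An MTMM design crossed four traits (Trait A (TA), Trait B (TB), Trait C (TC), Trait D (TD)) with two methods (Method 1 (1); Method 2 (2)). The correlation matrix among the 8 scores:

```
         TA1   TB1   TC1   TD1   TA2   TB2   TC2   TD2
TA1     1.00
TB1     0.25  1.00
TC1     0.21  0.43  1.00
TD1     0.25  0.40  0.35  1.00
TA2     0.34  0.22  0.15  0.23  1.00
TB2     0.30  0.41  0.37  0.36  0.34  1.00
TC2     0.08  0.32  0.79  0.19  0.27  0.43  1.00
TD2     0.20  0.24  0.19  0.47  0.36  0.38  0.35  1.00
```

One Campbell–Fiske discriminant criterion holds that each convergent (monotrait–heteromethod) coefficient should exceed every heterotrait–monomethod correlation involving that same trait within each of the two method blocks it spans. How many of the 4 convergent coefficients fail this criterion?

Checking each validity diagonal entry against its comparison values:
TA (methods 1·2): 0.34 vs {0.25, 0.34, 0.21, 0.27, 0.25, 0.36} → fail.
TB (methods 1·2): 0.41 vs {0.25, 0.34, 0.43, 0.43, 0.40, 0.38} → fail.
TC (methods 1·2): 0.79 vs {0.21, 0.27, 0.43, 0.43, 0.35, 0.35} → pass.
TD (methods 1·2): 0.47 vs {0.25, 0.36, 0.40, 0.38, 0.35, 0.35} → pass.
2 of 4 fail.

2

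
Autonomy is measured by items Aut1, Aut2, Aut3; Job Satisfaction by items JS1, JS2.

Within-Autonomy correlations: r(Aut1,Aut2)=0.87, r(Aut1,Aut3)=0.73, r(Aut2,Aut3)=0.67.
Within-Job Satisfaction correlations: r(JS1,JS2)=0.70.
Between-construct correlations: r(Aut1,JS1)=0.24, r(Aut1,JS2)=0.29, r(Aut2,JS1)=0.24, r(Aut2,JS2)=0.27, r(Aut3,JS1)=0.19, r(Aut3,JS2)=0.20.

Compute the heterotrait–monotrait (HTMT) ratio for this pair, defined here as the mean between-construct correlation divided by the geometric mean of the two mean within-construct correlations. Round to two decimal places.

Mean between = 1.43/6 = 0.2383.
Mean within-Aut = 2.27/3 = 0.7567; mean within-JS = 0.70/1 = 0.7000.
Geometric mean = √(0.7567 × 0.7000) = 0.7278.
HTMT = 0.2383 / 0.7278 = 0.33.

0.33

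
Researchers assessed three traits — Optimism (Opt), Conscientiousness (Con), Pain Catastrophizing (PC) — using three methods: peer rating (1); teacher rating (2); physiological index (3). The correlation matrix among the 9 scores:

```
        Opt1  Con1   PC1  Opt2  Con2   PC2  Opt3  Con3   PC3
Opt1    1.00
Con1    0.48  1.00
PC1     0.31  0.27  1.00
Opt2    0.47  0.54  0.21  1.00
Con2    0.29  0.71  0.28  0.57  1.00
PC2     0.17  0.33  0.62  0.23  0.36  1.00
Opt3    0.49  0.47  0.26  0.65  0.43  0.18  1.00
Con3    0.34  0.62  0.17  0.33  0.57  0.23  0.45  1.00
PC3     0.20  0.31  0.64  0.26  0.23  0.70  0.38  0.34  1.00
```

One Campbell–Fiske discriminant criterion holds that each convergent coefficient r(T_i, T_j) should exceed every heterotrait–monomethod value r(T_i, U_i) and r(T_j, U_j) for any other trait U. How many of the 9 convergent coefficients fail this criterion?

Checking each validity diagonal entry against its comparison values:
Opt (methods 1·2): 0.47 vs {0.48, 0.57, 0.31, 0.23} → fail.
Opt (methods 1·3): 0.49 vs {0.48, 0.45, 0.31, 0.38} → pass.
Opt (methods 2·3): 0.65 vs {0.57, 0.45, 0.23, 0.38} → pass.
Con (methods 1·2): 0.71 vs {0.48, 0.57, 0.27, 0.36} → pass.
Con (methods 1·3): 0.62 vs {0.48, 0.45, 0.27, 0.34} → pass.
Con (methods 2·3): 0.57 vs {0.57, 0.45, 0.36, 0.34} → fail.
PC (methods 1·2): 0.62 vs {0.31, 0.23, 0.27, 0.36} → pass.
PC (methods 1·3): 0.64 vs {0.31, 0.38, 0.27, 0.34} → pass.
PC (methods 2·3): 0.70 vs {0.23, 0.38, 0.36, 0.34} → pass.
2 of 9 fail.

2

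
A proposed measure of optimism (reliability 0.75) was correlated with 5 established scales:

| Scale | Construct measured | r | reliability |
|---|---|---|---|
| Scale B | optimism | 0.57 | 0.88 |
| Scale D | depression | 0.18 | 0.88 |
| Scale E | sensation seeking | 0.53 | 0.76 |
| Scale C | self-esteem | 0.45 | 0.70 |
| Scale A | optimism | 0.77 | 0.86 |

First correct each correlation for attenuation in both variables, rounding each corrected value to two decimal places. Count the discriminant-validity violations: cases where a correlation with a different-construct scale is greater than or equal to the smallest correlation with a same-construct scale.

Disattenuated r (r / √(r_scale · r_new)):
  Scale B (conv): 0.57 / √(0.88·0.75) = 0.70
  Scale D (disc): 0.18 / √(0.88·0.75) = 0.22
  Scale E (disc): 0.53 / √(0.76·0.75) = 0.70
  Scale C (disc): 0.45 / √(0.70·0.75) = 0.62
  Scale A (conv): 0.77 / √(0.86·0.75) = 0.96
Smallest convergent = 0.70. Discriminant values: 0.22, 0.70, 0.62; count ≥ 0.70 → 1.

1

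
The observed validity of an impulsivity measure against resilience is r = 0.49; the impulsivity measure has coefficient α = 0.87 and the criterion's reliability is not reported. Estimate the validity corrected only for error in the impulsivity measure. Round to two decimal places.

Single correction: r_c = r_obs / √r_xx = 0.49 / √0.87 = 0.49 / 0.9327 ≈ 0.53.

0.53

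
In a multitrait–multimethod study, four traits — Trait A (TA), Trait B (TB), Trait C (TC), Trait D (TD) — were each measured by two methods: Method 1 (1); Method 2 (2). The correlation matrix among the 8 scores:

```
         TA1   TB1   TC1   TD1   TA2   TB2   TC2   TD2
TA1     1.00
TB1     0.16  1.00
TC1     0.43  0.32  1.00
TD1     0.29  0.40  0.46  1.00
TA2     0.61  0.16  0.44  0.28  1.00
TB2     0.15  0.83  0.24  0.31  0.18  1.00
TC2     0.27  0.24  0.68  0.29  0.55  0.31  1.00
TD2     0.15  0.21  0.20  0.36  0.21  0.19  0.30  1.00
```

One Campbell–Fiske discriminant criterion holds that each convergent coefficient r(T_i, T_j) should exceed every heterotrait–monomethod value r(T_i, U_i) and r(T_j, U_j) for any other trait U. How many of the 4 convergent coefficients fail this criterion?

1

Each convergent coefficient versus the relevant comparison correlations:
TA (methods 1·2): 0.61 vs {0.16, 0.18, 0.43, 0.55, 0.29, 0.21} → pass.
TB (methods 1·2): 0.83 vs {0.16, 0.18, 0.32, 0.31, 0.40, 0.19} → pass.
TC (methods 1·2): 0.68 vs {0.43, 0.55, 0.32, 0.31, 0.46, 0.30} → pass.
TD (methods 1·2): 0.36 vs {0.29, 0.21, 0.40, 0.19, 0.46, 0.30} → fail.
1 of 4 fail.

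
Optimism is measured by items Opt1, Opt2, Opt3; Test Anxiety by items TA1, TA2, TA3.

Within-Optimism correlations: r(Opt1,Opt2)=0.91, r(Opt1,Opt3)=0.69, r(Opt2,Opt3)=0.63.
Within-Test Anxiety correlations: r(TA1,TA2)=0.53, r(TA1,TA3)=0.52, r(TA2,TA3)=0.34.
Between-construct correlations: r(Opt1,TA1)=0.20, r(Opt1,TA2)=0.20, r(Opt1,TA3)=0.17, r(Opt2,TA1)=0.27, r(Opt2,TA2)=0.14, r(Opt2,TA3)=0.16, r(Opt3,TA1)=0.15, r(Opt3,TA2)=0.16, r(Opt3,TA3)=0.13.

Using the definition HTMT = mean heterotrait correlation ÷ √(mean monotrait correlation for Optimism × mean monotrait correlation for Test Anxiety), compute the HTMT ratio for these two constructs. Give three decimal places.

0.299

Mean heterotrait r = 1.58/9 = 0.1756.
Mean within-Opt = 2.23/3 = 0.7433; mean within-TA = 1.39/3 = 0.4633.
Geometric mean = √(0.7433 × 0.4633) = 0.5868.
HTMT = 0.1756 / 0.5868 = 0.299.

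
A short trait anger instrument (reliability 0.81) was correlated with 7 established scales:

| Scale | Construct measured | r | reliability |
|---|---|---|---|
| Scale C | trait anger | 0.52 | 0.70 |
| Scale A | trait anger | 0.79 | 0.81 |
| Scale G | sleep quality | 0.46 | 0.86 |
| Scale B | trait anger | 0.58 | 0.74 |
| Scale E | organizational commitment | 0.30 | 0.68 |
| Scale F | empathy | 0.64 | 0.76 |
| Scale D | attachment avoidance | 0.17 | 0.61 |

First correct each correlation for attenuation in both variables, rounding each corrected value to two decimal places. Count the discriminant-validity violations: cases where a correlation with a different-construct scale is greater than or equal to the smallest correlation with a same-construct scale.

Disattenuated r (r / √(r_scale · r_new)):
  Scale C (conv): 0.52 / √(0.70·0.81) = 0.69
  Scale A (conv): 0.79 / √(0.81·0.81) = 0.98
  Scale G (disc): 0.46 / √(0.86·0.81) = 0.55
  Scale B (conv): 0.58 / √(0.74·0.81) = 0.75
  Scale E (disc): 0.30 / √(0.68·0.81) = 0.40
  Scale F (disc): 0.64 / √(0.76·0.81) = 0.82
  Scale D (disc): 0.17 / √(0.61·0.81) = 0.24
Smallest convergent = 0.69. Discriminant values: 0.55, 0.40, 0.82, 0.24; count ≥ 0.69 → 1.

1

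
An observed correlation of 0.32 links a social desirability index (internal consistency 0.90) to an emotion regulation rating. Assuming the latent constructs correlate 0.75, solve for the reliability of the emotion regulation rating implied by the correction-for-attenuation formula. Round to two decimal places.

r_true = r_obs / √(r_xx · r_yy) ⇒ 0.75 = 0.32 / √(0.90 · r_yy).
√(0.90 · r_yy) = 0.32 / 0.75 = 0.4267; 0.90 · r_yy = 0.1821; r_yy = 0.1821 / 0.90 ≈ 0.20.

0.20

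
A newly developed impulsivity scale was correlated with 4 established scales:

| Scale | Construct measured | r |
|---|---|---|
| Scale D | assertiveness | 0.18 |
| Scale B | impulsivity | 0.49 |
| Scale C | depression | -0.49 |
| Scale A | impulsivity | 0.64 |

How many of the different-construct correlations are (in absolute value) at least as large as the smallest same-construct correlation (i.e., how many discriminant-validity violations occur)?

1

Convergent (same construct = impulsivity): Scale B, Scale A.
Smallest convergent = 0.49. Discriminant |r|: 0.18, 0.49; count ≥ 0.49 → 1.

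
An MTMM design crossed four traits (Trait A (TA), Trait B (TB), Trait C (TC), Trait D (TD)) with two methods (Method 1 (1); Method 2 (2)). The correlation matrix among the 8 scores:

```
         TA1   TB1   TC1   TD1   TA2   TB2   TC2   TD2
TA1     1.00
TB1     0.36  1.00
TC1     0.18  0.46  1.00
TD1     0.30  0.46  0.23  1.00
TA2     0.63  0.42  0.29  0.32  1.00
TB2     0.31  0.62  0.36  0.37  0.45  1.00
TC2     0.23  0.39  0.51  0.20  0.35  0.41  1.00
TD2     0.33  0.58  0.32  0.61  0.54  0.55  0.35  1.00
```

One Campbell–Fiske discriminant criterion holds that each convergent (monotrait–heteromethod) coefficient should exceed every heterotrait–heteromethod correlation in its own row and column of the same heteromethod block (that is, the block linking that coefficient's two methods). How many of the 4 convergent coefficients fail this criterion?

Checking each validity diagonal entry against its comparison values:
TA (methods 1·2): 0.63 vs {0.31, 0.42, 0.23, 0.29, 0.33, 0.32} → pass.
TB (methods 1·2): 0.62 vs {0.42, 0.31, 0.39, 0.36, 0.58, 0.37} → pass.
TC (methods 1·2): 0.51 vs {0.29, 0.23, 0.36, 0.39, 0.32, 0.20} → pass.
TD (methods 1·2): 0.61 vs {0.32, 0.33, 0.37, 0.58, 0.20, 0.32} → pass.
0 of 4 fail.

0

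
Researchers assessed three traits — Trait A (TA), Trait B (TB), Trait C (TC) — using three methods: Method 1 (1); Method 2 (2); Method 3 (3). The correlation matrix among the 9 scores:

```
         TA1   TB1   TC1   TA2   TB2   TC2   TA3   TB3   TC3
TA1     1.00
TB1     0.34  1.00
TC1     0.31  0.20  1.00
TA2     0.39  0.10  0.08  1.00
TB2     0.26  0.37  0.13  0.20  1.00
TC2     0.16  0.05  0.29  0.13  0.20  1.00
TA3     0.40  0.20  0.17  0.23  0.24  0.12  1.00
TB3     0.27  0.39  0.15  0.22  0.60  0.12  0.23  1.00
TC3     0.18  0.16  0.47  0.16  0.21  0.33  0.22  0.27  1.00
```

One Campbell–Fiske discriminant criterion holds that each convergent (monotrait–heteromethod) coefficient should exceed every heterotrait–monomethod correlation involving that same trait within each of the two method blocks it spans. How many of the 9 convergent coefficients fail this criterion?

2

Each convergent coefficient versus the relevant comparison correlations:
TA (methods 1·2): 0.39 vs {0.34, 0.20, 0.31, 0.13} → pass.
TA (methods 1·3): 0.40 vs {0.34, 0.23, 0.31, 0.22} → pass.
TA (methods 2·3): 0.23 vs {0.20, 0.23, 0.13, 0.22} → fail.
TB (methods 1·2): 0.37 vs {0.34, 0.20, 0.20, 0.20} → pass.
TB (methods 1·3): 0.39 vs {0.34, 0.23, 0.20, 0.27} → pass.
TB (methods 2·3): 0.60 vs {0.20, 0.23, 0.20, 0.27} → pass.
TC (methods 1·2): 0.29 vs {0.31, 0.13, 0.20, 0.20} → fail.
TC (methods 1·3): 0.47 vs {0.31, 0.22, 0.20, 0.27} → pass.
TC (methods 2·3): 0.33 vs {0.13, 0.22, 0.20, 0.27} → pass.
2 of 9 fail.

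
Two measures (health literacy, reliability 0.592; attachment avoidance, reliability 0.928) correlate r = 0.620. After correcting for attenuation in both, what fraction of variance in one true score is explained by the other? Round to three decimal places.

0.700

Disattenuated r = 0.620 / √(0.592 × 0.928) = 0.620 / 0.7412 = 0.8365.
Shared true-score variance = 0.8365² = 0.6997 ≈ 0.700.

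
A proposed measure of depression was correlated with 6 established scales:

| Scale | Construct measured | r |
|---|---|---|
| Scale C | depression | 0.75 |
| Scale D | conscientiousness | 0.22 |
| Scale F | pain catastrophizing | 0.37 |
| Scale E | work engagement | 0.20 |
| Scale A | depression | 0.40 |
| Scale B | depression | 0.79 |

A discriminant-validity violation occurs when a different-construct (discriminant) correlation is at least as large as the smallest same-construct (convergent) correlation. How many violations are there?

0

Convergent (same construct = depression): Scale C, Scale A, Scale B.
Smallest convergent = 0.40. Discriminant values: 0.22, 0.37, 0.20; count ≥ 0.40 → 0.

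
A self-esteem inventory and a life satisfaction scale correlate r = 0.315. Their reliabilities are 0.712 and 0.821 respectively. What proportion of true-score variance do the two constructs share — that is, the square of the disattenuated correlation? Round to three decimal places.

Disattenuated r = 0.315 / √(0.712 × 0.821) = 0.315 / 0.7646 = 0.4120.
Shared true-score variance = 0.4120² = 0.1697 ≈ 0.170.

0.170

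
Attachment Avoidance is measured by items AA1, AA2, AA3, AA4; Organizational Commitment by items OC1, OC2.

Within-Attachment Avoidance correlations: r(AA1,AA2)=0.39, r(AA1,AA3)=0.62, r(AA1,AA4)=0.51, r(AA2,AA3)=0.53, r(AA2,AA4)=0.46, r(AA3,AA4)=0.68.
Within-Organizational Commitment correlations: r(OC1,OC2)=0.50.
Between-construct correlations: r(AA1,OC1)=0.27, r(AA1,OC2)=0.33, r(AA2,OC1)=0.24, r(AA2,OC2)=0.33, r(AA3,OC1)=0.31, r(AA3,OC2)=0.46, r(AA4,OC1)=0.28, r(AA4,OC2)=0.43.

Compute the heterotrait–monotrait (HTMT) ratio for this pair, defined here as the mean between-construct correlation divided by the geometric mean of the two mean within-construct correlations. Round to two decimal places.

0.64

Mean between = 2.65/8 = 0.3313.
Mean within-AA = 3.19/6 = 0.5317; mean within-OC = 0.50/1 = 0.5000.
Geometric mean = √(0.5317 × 0.5000) = 0.5156.
HTMT = 0.3313 / 0.5156 = 0.64.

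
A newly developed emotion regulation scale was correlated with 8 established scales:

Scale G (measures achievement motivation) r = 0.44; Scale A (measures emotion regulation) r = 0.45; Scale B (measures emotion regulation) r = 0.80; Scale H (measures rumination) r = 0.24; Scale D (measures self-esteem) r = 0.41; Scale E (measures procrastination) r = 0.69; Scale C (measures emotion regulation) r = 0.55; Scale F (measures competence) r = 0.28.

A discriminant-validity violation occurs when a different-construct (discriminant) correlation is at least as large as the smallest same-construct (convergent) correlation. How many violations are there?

1

Convergent (same construct = emotion regulation): Scale A, Scale B, Scale C.
Smallest convergent = 0.45. Discriminant values: 0.44, 0.24, 0.41, 0.69, 0.28; count ≥ 0.45 → 1.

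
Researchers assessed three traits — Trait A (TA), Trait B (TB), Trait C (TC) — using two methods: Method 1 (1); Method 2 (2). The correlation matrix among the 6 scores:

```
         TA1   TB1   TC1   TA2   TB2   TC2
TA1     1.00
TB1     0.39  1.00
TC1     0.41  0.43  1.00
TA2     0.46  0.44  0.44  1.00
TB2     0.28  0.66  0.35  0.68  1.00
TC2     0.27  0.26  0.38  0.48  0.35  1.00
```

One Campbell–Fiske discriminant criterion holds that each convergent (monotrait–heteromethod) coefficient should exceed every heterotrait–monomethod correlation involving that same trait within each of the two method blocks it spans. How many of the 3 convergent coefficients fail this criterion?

3

Each convergent coefficient versus the relevant comparison correlations:
TA (methods 1·2): 0.46 vs {0.39, 0.68, 0.41, 0.48} → fail.
TB (methods 1·2): 0.66 vs {0.39, 0.68, 0.43, 0.35} → fail.
TC (methods 1·2): 0.38 vs {0.41, 0.48, 0.43, 0.35} → fail.
3 of 3 fail.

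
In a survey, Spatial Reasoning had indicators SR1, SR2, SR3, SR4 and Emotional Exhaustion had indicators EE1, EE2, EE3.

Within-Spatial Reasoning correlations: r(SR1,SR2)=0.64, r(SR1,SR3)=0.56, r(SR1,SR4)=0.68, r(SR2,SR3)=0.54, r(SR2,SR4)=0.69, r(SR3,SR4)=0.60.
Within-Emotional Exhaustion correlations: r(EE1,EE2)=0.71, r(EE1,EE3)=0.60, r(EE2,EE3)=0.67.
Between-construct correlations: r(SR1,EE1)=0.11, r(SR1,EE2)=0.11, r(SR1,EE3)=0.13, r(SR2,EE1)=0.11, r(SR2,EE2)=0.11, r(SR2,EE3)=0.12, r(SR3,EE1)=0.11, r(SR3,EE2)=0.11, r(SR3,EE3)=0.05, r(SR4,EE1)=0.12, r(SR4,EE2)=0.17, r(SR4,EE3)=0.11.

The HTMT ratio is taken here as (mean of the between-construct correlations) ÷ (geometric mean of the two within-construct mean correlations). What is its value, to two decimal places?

Mean heterotrait r = 1.36/12 = 0.1133.
Mean within-SR = 3.71/6 = 0.6183; mean within-EE = 1.98/3 = 0.6600.
Geometric mean = √(0.6183 × 0.6600) = 0.6388.
HTMT = 0.1133 / 0.6388 = 0.18.

0.18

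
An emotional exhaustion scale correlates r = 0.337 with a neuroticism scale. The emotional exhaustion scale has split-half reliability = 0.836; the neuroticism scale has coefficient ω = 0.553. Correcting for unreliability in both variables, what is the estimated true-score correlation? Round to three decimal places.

0.496

r_true = r_obs / √(r_xx · r_yy) = 0.337 / √(0.836 × 0.553) = 0.337 / √0.462308 = 0.337 / 0.6799 ≈ 0.496.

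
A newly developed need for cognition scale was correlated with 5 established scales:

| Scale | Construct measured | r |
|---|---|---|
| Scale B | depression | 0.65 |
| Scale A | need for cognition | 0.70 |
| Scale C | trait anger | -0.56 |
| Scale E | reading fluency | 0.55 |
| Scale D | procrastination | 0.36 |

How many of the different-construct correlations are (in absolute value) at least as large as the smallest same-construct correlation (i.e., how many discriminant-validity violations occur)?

0

Convergent (same construct = need for cognition): Scale A.
Smallest convergent = 0.70. Discriminant |r|: 0.65, 0.56, 0.55, 0.36; count ≥ 0.70 → 0.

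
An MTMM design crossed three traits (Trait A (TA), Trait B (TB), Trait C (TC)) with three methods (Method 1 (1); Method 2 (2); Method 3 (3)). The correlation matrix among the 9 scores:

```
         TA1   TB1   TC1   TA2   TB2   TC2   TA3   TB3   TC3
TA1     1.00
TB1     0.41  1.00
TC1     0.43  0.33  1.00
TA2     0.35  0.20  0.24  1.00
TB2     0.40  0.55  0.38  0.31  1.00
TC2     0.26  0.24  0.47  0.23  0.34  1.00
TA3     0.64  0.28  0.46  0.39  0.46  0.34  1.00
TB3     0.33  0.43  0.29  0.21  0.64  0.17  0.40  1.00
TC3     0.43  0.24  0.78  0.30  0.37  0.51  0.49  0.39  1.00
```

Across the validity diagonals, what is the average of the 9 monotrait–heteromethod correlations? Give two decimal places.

0.53

Convergent values: 0.35, 0.64, 0.39, 0.55, 0.43, 0.64, 0.47, 0.78, 0.51; mean = 4.76/9 = 0.53.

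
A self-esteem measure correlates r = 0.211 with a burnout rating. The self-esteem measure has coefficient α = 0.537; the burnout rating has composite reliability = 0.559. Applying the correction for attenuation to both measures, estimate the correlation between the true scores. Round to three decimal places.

0.385

r_true = r_obs / √(r_xx · r_yy) = 0.211 / √(0.537 × 0.559) = 0.211 / √0.300183 = 0.211 / 0.5479 ≈ 0.385.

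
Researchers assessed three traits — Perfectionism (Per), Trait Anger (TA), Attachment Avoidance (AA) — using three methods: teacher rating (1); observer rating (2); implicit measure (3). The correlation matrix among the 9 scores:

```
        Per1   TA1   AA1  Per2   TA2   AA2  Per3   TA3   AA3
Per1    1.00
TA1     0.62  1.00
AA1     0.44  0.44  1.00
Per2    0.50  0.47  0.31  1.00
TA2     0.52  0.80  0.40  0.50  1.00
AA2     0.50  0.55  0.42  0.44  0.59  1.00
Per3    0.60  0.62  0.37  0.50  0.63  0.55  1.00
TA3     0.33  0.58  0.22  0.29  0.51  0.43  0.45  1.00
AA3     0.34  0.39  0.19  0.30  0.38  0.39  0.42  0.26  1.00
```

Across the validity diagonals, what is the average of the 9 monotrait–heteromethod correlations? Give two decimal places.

Convergent values: 0.50, 0.60, 0.50, 0.80, 0.58, 0.51, 0.42, 0.19, 0.39; mean = 4.49/9 = 0.50.

0.50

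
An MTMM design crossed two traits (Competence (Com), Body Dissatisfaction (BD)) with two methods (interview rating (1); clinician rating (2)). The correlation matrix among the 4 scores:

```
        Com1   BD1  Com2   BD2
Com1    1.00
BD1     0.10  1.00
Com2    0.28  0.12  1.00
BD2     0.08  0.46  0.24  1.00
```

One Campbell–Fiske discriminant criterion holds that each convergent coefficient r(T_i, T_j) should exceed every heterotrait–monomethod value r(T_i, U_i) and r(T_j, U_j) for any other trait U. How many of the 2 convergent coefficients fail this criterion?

Convergent coefficients and their comparison sets:
Com (methods 1·2): 0.28 vs {0.10, 0.24} → pass.
BD (methods 1·2): 0.46 vs {0.10, 0.24} → pass.
0 of 2 fail.

0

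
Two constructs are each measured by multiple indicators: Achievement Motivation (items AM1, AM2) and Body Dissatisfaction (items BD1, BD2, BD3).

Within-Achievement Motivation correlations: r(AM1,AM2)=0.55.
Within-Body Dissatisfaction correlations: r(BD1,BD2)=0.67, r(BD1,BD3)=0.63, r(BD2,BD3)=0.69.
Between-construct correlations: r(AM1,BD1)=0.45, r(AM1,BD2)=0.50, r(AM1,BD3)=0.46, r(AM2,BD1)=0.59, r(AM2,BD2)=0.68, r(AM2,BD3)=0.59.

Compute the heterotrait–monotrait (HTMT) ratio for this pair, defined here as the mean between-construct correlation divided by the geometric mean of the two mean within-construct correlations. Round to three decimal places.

0.902

Mean between = 3.27/6 = 0.5450.
Mean within-AM = 0.55/1 = 0.5500; mean within-BD = 1.99/3 = 0.6633.
Geometric mean = √(0.5500 × 0.6633) = 0.6040.
HTMT = 0.5450 / 0.6040 = 0.902.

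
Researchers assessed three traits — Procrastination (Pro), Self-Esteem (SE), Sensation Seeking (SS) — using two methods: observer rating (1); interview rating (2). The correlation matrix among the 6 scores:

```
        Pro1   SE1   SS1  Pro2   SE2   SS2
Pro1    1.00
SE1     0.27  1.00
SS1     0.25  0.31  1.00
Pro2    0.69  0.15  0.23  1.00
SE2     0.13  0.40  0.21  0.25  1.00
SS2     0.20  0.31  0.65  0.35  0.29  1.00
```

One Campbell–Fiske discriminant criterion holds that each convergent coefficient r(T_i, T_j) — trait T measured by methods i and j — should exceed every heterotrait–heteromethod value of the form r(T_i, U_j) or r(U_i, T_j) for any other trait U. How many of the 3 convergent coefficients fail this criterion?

Convergent coefficients and their comparison sets:
Pro (methods 1·2): 0.69 vs {0.13, 0.15, 0.20, 0.23} → pass.
SE (methods 1·2): 0.40 vs {0.15, 0.13, 0.31, 0.21} → pass.
SS (methods 1·2): 0.65 vs {0.23, 0.20, 0.21, 0.31} → pass.
0 of 3 fail.

0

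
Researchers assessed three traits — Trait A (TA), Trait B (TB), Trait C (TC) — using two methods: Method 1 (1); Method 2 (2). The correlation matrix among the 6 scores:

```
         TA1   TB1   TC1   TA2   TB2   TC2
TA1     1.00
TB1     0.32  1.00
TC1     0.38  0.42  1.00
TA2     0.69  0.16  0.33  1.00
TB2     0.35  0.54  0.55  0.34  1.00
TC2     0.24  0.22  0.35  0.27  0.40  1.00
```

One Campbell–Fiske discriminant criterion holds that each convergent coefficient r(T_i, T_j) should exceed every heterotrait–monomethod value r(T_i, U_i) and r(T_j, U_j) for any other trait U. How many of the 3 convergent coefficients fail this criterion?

1

Each convergent coefficient versus the relevant comparison correlations:
TA (methods 1·2): 0.69 vs {0.32, 0.34, 0.38, 0.27} → pass.
TB (methods 1·2): 0.54 vs {0.32, 0.34, 0.42, 0.40} → pass.
TC (methods 1·2): 0.35 vs {0.38, 0.27, 0.42, 0.40} → fail.
1 of 3 fail.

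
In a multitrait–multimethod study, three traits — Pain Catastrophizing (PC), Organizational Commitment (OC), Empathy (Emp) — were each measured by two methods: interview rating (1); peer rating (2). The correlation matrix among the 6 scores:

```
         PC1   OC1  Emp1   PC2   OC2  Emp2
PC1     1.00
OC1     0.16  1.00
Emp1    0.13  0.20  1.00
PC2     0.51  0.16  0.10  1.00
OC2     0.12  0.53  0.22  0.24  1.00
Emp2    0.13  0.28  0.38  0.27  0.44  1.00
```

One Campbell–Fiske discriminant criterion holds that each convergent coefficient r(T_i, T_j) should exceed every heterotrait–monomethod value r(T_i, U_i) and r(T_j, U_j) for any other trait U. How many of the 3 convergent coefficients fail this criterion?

1

Checking each validity diagonal entry against its comparison values:
PC (methods 1·2): 0.51 vs {0.16, 0.24, 0.13, 0.27} → pass.
OC (methods 1·2): 0.53 vs {0.16, 0.24, 0.20, 0.44} → pass.
Emp (methods 1·2): 0.38 vs {0.13, 0.27, 0.20, 0.44} → fail.
1 of 3 fail.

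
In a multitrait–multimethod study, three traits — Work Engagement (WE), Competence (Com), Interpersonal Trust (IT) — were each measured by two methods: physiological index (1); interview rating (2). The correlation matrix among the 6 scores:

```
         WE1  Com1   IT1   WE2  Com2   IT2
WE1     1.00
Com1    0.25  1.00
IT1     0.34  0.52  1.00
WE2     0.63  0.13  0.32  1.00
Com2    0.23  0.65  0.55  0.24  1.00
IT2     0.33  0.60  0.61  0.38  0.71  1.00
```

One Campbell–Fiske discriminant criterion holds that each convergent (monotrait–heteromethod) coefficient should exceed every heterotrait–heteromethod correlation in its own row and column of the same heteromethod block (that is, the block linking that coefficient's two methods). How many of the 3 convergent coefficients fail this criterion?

0

Each convergent coefficient versus the relevant comparison correlations:
WE (methods 1·2): 0.63 vs {0.23, 0.13, 0.33, 0.32} → pass.
Com (methods 1·2): 0.65 vs {0.13, 0.23, 0.60, 0.55} → pass.
IT (methods 1·2): 0.61 vs {0.32, 0.33, 0.55, 0.60} → pass.
0 of 3 fail.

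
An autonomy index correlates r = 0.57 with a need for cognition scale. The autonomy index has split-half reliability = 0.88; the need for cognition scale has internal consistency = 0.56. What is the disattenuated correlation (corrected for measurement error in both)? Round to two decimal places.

0.81

r_true = r_obs / √(r_xx · r_yy) = 0.57 / √(0.88 × 0.56) = 0.57 / √0.4928 = 0.57 / 0.7020 ≈ 0.81.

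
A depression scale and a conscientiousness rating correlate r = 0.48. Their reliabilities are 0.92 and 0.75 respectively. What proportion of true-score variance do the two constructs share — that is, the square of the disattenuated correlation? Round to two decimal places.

Disattenuated r = 0.48 / √(0.92 × 0.75) = 0.48 / 0.8307 = 0.5778.
Shared true-score variance = 0.5778² = 0.3339 ≈ 0.33.

0.33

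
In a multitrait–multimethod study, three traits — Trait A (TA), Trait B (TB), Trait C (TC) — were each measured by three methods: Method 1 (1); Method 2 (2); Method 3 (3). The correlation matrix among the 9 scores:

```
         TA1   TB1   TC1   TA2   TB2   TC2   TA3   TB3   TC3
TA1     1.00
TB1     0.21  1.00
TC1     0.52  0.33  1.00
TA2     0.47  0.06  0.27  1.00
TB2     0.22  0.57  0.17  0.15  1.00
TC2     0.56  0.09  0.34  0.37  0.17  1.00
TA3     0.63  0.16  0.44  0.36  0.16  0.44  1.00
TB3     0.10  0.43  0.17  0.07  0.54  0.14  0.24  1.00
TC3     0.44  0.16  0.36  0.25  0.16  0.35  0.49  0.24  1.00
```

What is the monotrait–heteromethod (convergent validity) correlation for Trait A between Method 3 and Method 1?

0.63

Same trait (TA), different methods: r(TA3, TA1) = 0.63.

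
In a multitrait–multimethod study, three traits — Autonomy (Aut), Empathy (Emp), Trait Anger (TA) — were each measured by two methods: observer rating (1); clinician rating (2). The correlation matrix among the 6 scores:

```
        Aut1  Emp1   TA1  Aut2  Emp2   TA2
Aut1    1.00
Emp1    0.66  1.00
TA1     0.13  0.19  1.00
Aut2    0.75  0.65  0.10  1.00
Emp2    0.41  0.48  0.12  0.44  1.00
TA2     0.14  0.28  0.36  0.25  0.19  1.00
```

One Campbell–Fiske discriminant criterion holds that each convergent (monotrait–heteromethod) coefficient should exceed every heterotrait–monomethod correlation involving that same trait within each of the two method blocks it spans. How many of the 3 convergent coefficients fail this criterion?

Convergent coefficients and their comparison sets:
Aut (methods 1·2): 0.75 vs {0.66, 0.44, 0.13, 0.25} → pass.
Emp (methods 1·2): 0.48 vs {0.66, 0.44, 0.19, 0.19} → fail.
TA (methods 1·2): 0.36 vs {0.13, 0.25, 0.19, 0.19} → pass.
1 of 3 fail.

1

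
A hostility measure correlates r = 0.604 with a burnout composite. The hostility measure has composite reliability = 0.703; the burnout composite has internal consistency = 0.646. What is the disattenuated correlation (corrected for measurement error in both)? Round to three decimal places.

r_true = r_obs / √(r_xx · r_yy) = 0.604 / √(0.703 × 0.646) = 0.604 / √0.454138 = 0.604 / 0.6739 ≈ 0.896.

0.896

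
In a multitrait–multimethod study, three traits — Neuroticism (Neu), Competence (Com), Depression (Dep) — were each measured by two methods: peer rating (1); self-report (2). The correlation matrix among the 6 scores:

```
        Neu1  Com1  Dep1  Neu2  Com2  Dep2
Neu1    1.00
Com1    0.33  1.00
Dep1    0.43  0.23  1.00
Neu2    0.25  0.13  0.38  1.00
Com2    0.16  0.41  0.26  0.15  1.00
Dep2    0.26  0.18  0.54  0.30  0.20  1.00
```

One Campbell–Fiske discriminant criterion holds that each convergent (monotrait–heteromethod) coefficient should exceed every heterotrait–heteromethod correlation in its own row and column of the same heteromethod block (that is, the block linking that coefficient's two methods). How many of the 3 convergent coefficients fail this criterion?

Each convergent coefficient versus the relevant comparison correlations:
Neu (methods 1·2): 0.25 vs {0.16, 0.13, 0.26, 0.38} → fail.
Com (methods 1·2): 0.41 vs {0.13, 0.16, 0.18, 0.26} → pass.
Dep (methods 1·2): 0.54 vs {0.38, 0.26, 0.26, 0.18} → pass.
1 of 3 fail.

1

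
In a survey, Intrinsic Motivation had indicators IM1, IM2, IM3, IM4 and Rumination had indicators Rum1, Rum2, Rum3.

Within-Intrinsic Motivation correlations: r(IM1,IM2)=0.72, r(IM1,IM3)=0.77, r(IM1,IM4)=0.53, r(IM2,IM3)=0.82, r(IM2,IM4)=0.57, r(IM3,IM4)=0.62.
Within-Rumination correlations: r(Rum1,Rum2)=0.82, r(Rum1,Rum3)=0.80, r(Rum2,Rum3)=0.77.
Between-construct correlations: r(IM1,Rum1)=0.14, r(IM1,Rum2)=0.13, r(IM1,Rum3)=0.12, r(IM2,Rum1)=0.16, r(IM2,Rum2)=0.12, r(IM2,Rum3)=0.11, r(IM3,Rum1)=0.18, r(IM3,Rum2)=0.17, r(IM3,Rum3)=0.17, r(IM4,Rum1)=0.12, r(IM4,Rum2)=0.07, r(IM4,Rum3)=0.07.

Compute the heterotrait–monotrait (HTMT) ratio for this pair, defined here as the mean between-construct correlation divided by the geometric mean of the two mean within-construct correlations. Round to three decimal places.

0.178

Mean heterotrait r = 1.56/12 = 0.1300.
Mean within-IM = 4.03/6 = 0.6717; mean within-Rum = 2.39/3 = 0.7967.
Geometric mean = √(0.6717 × 0.7967) = 0.7315.
HTMT = 0.1300 / 0.7315 = 0.178.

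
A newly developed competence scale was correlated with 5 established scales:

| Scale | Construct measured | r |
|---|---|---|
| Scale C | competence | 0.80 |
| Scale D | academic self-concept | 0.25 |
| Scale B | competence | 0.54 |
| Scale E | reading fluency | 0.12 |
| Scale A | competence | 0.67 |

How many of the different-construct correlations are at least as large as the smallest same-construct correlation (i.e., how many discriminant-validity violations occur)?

Convergent (same construct = competence): Scale C, Scale B, Scale A.
Smallest convergent = 0.54. Discriminant values: 0.25, 0.12; count ≥ 0.54 → 0.

0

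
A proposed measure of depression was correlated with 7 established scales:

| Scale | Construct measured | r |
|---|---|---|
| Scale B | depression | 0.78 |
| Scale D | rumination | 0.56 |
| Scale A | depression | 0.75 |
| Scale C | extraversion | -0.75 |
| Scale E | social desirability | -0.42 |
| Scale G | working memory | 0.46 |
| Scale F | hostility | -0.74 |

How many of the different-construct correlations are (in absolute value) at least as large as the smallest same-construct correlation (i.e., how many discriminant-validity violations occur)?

Convergent (same construct = depression): Scale B, Scale A.
Smallest convergent = 0.75. Discriminant |r|: 0.56, 0.75, 0.42, 0.46, 0.74; count ≥ 0.75 → 1.

1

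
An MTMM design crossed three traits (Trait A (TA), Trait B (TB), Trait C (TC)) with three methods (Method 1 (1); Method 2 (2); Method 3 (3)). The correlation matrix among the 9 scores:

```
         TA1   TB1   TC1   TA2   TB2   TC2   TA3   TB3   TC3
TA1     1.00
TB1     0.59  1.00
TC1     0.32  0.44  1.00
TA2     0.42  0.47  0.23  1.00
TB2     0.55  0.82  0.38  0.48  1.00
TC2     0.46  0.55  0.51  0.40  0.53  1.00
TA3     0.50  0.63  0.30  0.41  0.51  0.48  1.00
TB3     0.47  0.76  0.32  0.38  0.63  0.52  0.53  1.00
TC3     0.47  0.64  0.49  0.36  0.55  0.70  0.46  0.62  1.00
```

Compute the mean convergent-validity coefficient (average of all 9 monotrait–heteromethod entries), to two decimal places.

Convergent values: 0.42, 0.50, 0.41, 0.82, 0.76, 0.63, 0.51, 0.49, 0.70; mean = 5.24/9 = 0.58.

0.58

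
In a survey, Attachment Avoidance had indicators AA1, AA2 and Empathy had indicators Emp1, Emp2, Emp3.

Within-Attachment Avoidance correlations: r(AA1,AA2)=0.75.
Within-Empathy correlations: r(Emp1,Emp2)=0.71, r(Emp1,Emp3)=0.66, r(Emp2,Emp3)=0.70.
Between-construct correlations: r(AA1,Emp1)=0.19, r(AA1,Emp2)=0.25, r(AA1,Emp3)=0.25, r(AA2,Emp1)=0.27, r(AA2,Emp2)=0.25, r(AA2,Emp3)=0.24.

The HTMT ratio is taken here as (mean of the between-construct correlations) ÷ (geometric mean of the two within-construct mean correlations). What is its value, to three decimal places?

Between-construct mean = 1.45/6 = 0.2417.
Mean within-AA = 0.75/1 = 0.7500; mean within-Emp = 2.07/3 = 0.6900.
Geometric mean = √(0.7500 × 0.6900) = 0.7194.
HTMT = 0.2417 / 0.7194 = 0.336.

0.336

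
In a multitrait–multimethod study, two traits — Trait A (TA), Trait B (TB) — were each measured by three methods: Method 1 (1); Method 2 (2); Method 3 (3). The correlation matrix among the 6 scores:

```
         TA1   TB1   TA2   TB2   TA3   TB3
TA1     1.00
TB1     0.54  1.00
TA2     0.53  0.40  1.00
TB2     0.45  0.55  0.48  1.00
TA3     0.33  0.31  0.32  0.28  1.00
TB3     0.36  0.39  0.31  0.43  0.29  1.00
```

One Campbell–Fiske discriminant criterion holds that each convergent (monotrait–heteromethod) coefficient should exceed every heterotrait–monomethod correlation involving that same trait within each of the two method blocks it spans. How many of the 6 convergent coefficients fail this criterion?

Each convergent coefficient versus the relevant comparison correlations:
TA (methods 1·2): 0.53 vs {0.54, 0.48} → fail.
TA (methods 1·3): 0.33 vs {0.54, 0.29} → fail.
TA (methods 2·3): 0.32 vs {0.48, 0.29} → fail.
TB (methods 1·2): 0.55 vs {0.54, 0.48} → pass.
TB (methods 1·3): 0.39 vs {0.54, 0.29} → fail.
TB (methods 2·3): 0.43 vs {0.48, 0.29} → fail.
5 of 6 fail.

5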